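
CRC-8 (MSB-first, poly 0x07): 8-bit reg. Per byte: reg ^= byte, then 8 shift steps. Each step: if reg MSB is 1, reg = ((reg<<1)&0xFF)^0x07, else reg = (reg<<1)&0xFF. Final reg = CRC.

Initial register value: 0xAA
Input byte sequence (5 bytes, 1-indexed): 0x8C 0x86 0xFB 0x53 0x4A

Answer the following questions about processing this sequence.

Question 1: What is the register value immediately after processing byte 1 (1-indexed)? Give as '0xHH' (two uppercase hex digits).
Answer: 0xF2

Derivation:
After byte 1 (0x8C): reg=0xF2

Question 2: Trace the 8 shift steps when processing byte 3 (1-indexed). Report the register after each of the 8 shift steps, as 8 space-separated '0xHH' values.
Answer: 0x67 0xCE 0x9B 0x31 0x62 0xC4 0x8F 0x19

Derivation:
After byte 1 (0x8C): reg=0xF2
After byte 2 (0x86): reg=0x4B
Register before byte 3: 0x4B
After XOR with byte 0xFB: 0xB0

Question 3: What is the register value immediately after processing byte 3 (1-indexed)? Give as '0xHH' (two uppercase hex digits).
Answer: 0x19

Derivation:
After byte 1 (0x8C): reg=0xF2
After byte 2 (0x86): reg=0x4B
After byte 3 (0xFB): reg=0x19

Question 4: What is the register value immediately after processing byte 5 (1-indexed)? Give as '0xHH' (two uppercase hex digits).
After byte 1 (0x8C): reg=0xF2
After byte 2 (0x86): reg=0x4B
After byte 3 (0xFB): reg=0x19
After byte 4 (0x53): reg=0xF1
After byte 5 (0x4A): reg=0x28

Answer: 0x28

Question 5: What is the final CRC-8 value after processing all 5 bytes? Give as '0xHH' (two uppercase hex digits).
Answer: 0x28

Derivation:
After byte 1 (0x8C): reg=0xF2
After byte 2 (0x86): reg=0x4B
After byte 3 (0xFB): reg=0x19
After byte 4 (0x53): reg=0xF1
After byte 5 (0x4A): reg=0x28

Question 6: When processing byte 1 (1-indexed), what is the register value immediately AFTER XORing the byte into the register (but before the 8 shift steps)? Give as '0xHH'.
Register before byte 1: 0xAA
Byte 1: 0x8C
0xAA XOR 0x8C = 0x26

Answer: 0x26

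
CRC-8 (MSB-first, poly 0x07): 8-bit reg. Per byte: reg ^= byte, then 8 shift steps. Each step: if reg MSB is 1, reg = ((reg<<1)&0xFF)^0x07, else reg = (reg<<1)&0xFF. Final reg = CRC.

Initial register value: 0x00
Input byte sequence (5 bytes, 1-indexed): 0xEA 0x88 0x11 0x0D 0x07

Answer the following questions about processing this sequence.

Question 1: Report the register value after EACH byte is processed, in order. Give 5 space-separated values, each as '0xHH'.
0x98 0x70 0x20 0xC3 0x52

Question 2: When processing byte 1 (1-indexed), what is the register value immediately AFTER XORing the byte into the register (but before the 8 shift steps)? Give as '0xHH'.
Answer: 0xEA

Derivation:
Register before byte 1: 0x00
Byte 1: 0xEA
0x00 XOR 0xEA = 0xEA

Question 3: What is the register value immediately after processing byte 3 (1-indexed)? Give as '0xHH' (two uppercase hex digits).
After byte 1 (0xEA): reg=0x98
After byte 2 (0x88): reg=0x70
After byte 3 (0x11): reg=0x20

Answer: 0x20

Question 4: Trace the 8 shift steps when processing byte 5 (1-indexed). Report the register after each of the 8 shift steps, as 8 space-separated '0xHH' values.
Answer: 0x8F 0x19 0x32 0x64 0xC8 0x97 0x29 0x52

Derivation:
After byte 1 (0xEA): reg=0x98
After byte 2 (0x88): reg=0x70
After byte 3 (0x11): reg=0x20
After byte 4 (0x0D): reg=0xC3
Register before byte 5: 0xC3
After XOR with byte 0x07: 0xC4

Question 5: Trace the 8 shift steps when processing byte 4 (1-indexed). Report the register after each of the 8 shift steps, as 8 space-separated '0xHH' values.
After byte 1 (0xEA): reg=0x98
After byte 2 (0x88): reg=0x70
After byte 3 (0x11): reg=0x20
Register before byte 4: 0x20
After XOR with byte 0x0D: 0x2D

Answer: 0x5A 0xB4 0x6F 0xDE 0xBB 0x71 0xE2 0xC3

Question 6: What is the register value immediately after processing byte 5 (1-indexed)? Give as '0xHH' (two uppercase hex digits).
After byte 1 (0xEA): reg=0x98
After byte 2 (0x88): reg=0x70
After byte 3 (0x11): reg=0x20
After byte 4 (0x0D): reg=0xC3
After byte 5 (0x07): reg=0x52

Answer: 0x52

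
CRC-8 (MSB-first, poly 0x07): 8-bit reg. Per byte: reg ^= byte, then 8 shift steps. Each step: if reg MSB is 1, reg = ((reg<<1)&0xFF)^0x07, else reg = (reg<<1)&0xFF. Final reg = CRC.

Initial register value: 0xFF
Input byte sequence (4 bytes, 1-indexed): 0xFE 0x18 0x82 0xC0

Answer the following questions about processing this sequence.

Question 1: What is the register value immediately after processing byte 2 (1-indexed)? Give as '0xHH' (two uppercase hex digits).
After byte 1 (0xFE): reg=0x07
After byte 2 (0x18): reg=0x5D

Answer: 0x5D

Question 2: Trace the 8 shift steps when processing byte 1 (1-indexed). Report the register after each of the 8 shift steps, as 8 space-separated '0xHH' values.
Answer: 0x02 0x04 0x08 0x10 0x20 0x40 0x80 0x07

Derivation:
Register before byte 1: 0xFF
After XOR with byte 0xFE: 0x01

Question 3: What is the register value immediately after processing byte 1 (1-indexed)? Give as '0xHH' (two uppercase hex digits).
Answer: 0x07

Derivation:
After byte 1 (0xFE): reg=0x07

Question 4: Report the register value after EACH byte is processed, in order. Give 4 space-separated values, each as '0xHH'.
0x07 0x5D 0x13 0x37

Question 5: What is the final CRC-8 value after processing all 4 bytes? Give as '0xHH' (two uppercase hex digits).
Answer: 0x37

Derivation:
After byte 1 (0xFE): reg=0x07
After byte 2 (0x18): reg=0x5D
After byte 3 (0x82): reg=0x13
After byte 4 (0xC0): reg=0x37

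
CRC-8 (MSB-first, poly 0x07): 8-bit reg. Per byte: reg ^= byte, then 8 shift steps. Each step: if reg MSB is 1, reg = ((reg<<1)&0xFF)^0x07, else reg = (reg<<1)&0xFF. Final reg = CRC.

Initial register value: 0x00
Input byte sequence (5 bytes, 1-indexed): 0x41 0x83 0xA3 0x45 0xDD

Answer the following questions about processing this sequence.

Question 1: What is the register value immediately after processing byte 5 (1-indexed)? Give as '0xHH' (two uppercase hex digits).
After byte 1 (0x41): reg=0xC0
After byte 2 (0x83): reg=0xCE
After byte 3 (0xA3): reg=0x04
After byte 4 (0x45): reg=0xC0
After byte 5 (0xDD): reg=0x53

Answer: 0x53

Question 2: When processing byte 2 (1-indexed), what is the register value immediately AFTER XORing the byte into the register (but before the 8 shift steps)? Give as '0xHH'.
Register before byte 2: 0xC0
Byte 2: 0x83
0xC0 XOR 0x83 = 0x43

Answer: 0x43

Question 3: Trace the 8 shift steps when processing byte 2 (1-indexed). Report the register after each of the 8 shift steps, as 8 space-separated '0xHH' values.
After byte 1 (0x41): reg=0xC0
Register before byte 2: 0xC0
After XOR with byte 0x83: 0x43

Answer: 0x86 0x0B 0x16 0x2C 0x58 0xB0 0x67 0xCE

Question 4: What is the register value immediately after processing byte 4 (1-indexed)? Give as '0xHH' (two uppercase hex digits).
After byte 1 (0x41): reg=0xC0
After byte 2 (0x83): reg=0xCE
After byte 3 (0xA3): reg=0x04
After byte 4 (0x45): reg=0xC0

Answer: 0xC0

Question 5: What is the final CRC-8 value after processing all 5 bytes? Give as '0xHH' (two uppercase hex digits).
After byte 1 (0x41): reg=0xC0
After byte 2 (0x83): reg=0xCE
After byte 3 (0xA3): reg=0x04
After byte 4 (0x45): reg=0xC0
After byte 5 (0xDD): reg=0x53

Answer: 0x53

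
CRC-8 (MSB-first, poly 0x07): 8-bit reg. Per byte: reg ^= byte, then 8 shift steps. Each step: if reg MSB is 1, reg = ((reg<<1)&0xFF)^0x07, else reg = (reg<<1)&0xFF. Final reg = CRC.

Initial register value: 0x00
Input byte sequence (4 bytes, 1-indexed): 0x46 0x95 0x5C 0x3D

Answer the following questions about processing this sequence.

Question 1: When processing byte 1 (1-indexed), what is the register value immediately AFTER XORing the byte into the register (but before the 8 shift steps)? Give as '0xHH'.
Register before byte 1: 0x00
Byte 1: 0x46
0x00 XOR 0x46 = 0x46

Answer: 0x46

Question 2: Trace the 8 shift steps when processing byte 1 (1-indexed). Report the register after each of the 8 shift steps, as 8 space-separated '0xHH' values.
Answer: 0x8C 0x1F 0x3E 0x7C 0xF8 0xF7 0xE9 0xD5

Derivation:
Register before byte 1: 0x00
After XOR with byte 0x46: 0x46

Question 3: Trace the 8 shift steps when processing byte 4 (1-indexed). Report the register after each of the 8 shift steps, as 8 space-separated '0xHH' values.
Answer: 0xED 0xDD 0xBD 0x7D 0xFA 0xF3 0xE1 0xC5

Derivation:
After byte 1 (0x46): reg=0xD5
After byte 2 (0x95): reg=0xC7
After byte 3 (0x5C): reg=0xC8
Register before byte 4: 0xC8
After XOR with byte 0x3D: 0xF5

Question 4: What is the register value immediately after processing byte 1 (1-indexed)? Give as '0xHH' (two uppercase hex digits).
Answer: 0xD5

Derivation:
After byte 1 (0x46): reg=0xD5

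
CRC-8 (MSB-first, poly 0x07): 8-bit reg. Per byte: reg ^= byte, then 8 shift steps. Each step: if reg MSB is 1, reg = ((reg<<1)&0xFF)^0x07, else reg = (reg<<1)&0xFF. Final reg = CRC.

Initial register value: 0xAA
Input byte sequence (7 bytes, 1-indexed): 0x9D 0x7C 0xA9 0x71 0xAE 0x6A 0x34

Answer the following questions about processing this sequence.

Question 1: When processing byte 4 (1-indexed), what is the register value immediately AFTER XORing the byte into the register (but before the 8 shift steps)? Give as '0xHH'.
Answer: 0x8E

Derivation:
Register before byte 4: 0xFF
Byte 4: 0x71
0xFF XOR 0x71 = 0x8E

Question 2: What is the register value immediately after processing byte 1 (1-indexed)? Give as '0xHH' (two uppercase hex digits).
Answer: 0x85

Derivation:
After byte 1 (0x9D): reg=0x85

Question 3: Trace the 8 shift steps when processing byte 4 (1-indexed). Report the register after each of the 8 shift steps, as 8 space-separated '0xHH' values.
After byte 1 (0x9D): reg=0x85
After byte 2 (0x7C): reg=0xE1
After byte 3 (0xA9): reg=0xFF
Register before byte 4: 0xFF
After XOR with byte 0x71: 0x8E

Answer: 0x1B 0x36 0x6C 0xD8 0xB7 0x69 0xD2 0xA3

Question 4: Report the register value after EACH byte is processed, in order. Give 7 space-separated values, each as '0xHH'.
0x85 0xE1 0xFF 0xA3 0x23 0xF8 0x6A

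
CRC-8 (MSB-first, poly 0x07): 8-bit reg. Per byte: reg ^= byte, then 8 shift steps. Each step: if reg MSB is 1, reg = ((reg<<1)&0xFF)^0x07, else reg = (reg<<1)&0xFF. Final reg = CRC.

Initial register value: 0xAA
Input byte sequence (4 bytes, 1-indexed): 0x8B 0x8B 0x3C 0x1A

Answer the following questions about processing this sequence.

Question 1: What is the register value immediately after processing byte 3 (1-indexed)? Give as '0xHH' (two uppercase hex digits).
After byte 1 (0x8B): reg=0xE7
After byte 2 (0x8B): reg=0x03
After byte 3 (0x3C): reg=0xBD

Answer: 0xBD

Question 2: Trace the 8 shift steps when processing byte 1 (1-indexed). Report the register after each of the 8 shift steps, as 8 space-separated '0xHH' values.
Answer: 0x42 0x84 0x0F 0x1E 0x3C 0x78 0xF0 0xE7

Derivation:
Register before byte 1: 0xAA
After XOR with byte 0x8B: 0x21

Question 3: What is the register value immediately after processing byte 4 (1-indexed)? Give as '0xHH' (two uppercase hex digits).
After byte 1 (0x8B): reg=0xE7
After byte 2 (0x8B): reg=0x03
After byte 3 (0x3C): reg=0xBD
After byte 4 (0x1A): reg=0x7C

Answer: 0x7C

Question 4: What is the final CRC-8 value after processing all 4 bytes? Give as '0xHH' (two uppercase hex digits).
After byte 1 (0x8B): reg=0xE7
After byte 2 (0x8B): reg=0x03
After byte 3 (0x3C): reg=0xBD
After byte 4 (0x1A): reg=0x7C

Answer: 0x7C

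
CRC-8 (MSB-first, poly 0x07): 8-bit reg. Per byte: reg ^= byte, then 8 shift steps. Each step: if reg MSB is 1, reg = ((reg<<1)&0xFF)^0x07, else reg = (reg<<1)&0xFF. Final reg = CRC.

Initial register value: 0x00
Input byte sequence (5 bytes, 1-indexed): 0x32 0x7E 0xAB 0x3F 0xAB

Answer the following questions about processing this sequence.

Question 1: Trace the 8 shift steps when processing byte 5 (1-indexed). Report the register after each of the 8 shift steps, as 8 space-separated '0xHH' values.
Answer: 0xAE 0x5B 0xB6 0x6B 0xD6 0xAB 0x51 0xA2

Derivation:
After byte 1 (0x32): reg=0x9E
After byte 2 (0x7E): reg=0xAE
After byte 3 (0xAB): reg=0x1B
After byte 4 (0x3F): reg=0xFC
Register before byte 5: 0xFC
After XOR with byte 0xAB: 0x57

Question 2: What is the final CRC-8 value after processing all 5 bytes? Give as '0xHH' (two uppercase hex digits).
After byte 1 (0x32): reg=0x9E
After byte 2 (0x7E): reg=0xAE
After byte 3 (0xAB): reg=0x1B
After byte 4 (0x3F): reg=0xFC
After byte 5 (0xAB): reg=0xA2

Answer: 0xA2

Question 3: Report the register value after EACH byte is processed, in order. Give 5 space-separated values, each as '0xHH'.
0x9E 0xAE 0x1B 0xFC 0xA2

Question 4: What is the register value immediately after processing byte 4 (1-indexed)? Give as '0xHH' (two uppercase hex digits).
Answer: 0xFC

Derivation:
After byte 1 (0x32): reg=0x9E
After byte 2 (0x7E): reg=0xAE
After byte 3 (0xAB): reg=0x1B
After byte 4 (0x3F): reg=0xFC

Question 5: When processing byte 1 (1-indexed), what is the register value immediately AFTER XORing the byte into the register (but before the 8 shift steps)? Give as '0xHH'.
Answer: 0x32

Derivation:
Register before byte 1: 0x00
Byte 1: 0x32
0x00 XOR 0x32 = 0x32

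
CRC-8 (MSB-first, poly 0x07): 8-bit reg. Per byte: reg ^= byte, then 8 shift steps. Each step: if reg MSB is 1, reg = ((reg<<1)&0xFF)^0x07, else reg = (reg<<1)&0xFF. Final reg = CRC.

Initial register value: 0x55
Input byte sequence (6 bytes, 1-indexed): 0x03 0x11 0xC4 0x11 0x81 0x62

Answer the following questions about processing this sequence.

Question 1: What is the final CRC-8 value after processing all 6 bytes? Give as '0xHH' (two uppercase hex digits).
Answer: 0xFF

Derivation:
After byte 1 (0x03): reg=0xA5
After byte 2 (0x11): reg=0x05
After byte 3 (0xC4): reg=0x49
After byte 4 (0x11): reg=0x8F
After byte 5 (0x81): reg=0x2A
After byte 6 (0x62): reg=0xFF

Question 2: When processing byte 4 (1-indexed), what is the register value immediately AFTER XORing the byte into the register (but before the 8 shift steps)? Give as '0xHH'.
Register before byte 4: 0x49
Byte 4: 0x11
0x49 XOR 0x11 = 0x58

Answer: 0x58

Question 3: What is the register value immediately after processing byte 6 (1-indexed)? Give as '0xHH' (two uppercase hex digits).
After byte 1 (0x03): reg=0xA5
After byte 2 (0x11): reg=0x05
After byte 3 (0xC4): reg=0x49
After byte 4 (0x11): reg=0x8F
After byte 5 (0x81): reg=0x2A
After byte 6 (0x62): reg=0xFF

Answer: 0xFF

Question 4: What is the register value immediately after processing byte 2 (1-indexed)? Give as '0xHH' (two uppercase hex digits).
After byte 1 (0x03): reg=0xA5
After byte 2 (0x11): reg=0x05

Answer: 0x05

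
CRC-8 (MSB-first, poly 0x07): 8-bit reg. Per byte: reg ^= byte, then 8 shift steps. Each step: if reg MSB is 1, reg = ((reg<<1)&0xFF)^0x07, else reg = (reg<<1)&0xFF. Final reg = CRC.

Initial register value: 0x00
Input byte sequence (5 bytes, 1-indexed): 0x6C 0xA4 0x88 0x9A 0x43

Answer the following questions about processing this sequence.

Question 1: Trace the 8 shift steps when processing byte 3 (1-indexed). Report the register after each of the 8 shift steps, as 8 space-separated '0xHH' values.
Answer: 0xEF 0xD9 0xB5 0x6D 0xDA 0xB3 0x61 0xC2

Derivation:
After byte 1 (0x6C): reg=0x03
After byte 2 (0xA4): reg=0x7C
Register before byte 3: 0x7C
After XOR with byte 0x88: 0xF4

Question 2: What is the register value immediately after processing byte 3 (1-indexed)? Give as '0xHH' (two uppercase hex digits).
After byte 1 (0x6C): reg=0x03
After byte 2 (0xA4): reg=0x7C
After byte 3 (0x88): reg=0xC2

Answer: 0xC2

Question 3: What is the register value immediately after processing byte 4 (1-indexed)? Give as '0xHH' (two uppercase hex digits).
After byte 1 (0x6C): reg=0x03
After byte 2 (0xA4): reg=0x7C
After byte 3 (0x88): reg=0xC2
After byte 4 (0x9A): reg=0x8F

Answer: 0x8F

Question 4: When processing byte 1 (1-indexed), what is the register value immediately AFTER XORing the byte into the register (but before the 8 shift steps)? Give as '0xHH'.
Register before byte 1: 0x00
Byte 1: 0x6C
0x00 XOR 0x6C = 0x6C

Answer: 0x6C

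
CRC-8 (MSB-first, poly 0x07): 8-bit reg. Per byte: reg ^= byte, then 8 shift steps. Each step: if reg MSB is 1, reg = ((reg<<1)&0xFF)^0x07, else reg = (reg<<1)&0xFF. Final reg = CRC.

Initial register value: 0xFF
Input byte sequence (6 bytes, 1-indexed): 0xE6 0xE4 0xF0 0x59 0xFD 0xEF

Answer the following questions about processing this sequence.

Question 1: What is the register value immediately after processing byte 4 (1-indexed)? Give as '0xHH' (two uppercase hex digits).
After byte 1 (0xE6): reg=0x4F
After byte 2 (0xE4): reg=0x58
After byte 3 (0xF0): reg=0x51
After byte 4 (0x59): reg=0x38

Answer: 0x38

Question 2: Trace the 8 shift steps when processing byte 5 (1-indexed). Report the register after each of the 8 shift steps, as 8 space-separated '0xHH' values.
After byte 1 (0xE6): reg=0x4F
After byte 2 (0xE4): reg=0x58
After byte 3 (0xF0): reg=0x51
After byte 4 (0x59): reg=0x38
Register before byte 5: 0x38
After XOR with byte 0xFD: 0xC5

Answer: 0x8D 0x1D 0x3A 0x74 0xE8 0xD7 0xA9 0x55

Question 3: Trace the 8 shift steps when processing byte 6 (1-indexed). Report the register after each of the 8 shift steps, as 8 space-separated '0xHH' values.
Answer: 0x73 0xE6 0xCB 0x91 0x25 0x4A 0x94 0x2F

Derivation:
After byte 1 (0xE6): reg=0x4F
After byte 2 (0xE4): reg=0x58
After byte 3 (0xF0): reg=0x51
After byte 4 (0x59): reg=0x38
After byte 5 (0xFD): reg=0x55
Register before byte 6: 0x55
After XOR with byte 0xEF: 0xBA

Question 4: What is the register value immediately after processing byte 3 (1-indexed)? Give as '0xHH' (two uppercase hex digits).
Answer: 0x51

Derivation:
After byte 1 (0xE6): reg=0x4F
After byte 2 (0xE4): reg=0x58
After byte 3 (0xF0): reg=0x51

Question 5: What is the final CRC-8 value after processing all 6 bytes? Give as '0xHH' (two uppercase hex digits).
After byte 1 (0xE6): reg=0x4F
After byte 2 (0xE4): reg=0x58
After byte 3 (0xF0): reg=0x51
After byte 4 (0x59): reg=0x38
After byte 5 (0xFD): reg=0x55
After byte 6 (0xEF): reg=0x2F

Answer: 0x2F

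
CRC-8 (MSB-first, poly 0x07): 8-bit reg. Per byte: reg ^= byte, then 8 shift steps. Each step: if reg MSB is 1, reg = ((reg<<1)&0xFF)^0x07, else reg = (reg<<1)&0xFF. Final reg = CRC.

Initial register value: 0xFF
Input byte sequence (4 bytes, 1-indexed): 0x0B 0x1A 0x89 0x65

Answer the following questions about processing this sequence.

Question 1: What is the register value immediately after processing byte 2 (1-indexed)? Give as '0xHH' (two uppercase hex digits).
After byte 1 (0x0B): reg=0xC2
After byte 2 (0x1A): reg=0x06

Answer: 0x06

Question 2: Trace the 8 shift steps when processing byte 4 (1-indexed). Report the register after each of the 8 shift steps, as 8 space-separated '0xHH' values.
After byte 1 (0x0B): reg=0xC2
After byte 2 (0x1A): reg=0x06
After byte 3 (0x89): reg=0xA4
Register before byte 4: 0xA4
After XOR with byte 0x65: 0xC1

Answer: 0x85 0x0D 0x1A 0x34 0x68 0xD0 0xA7 0x49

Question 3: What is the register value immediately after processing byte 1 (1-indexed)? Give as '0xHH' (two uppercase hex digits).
After byte 1 (0x0B): reg=0xC2

Answer: 0xC2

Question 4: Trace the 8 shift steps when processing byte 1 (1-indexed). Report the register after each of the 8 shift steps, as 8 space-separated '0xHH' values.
Answer: 0xEF 0xD9 0xB5 0x6D 0xDA 0xB3 0x61 0xC2

Derivation:
Register before byte 1: 0xFF
After XOR with byte 0x0B: 0xF4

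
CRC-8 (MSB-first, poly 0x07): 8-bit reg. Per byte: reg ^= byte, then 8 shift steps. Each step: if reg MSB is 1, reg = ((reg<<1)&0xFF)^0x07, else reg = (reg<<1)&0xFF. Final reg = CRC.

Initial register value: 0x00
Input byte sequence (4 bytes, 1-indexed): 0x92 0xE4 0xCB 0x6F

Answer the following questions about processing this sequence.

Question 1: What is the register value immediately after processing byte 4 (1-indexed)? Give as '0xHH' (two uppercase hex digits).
After byte 1 (0x92): reg=0xF7
After byte 2 (0xE4): reg=0x79
After byte 3 (0xCB): reg=0x17
After byte 4 (0x6F): reg=0x6F

Answer: 0x6F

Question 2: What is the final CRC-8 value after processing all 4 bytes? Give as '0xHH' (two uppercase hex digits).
Answer: 0x6F

Derivation:
After byte 1 (0x92): reg=0xF7
After byte 2 (0xE4): reg=0x79
After byte 3 (0xCB): reg=0x17
After byte 4 (0x6F): reg=0x6F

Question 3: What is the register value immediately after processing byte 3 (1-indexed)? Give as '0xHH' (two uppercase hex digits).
Answer: 0x17

Derivation:
After byte 1 (0x92): reg=0xF7
After byte 2 (0xE4): reg=0x79
After byte 3 (0xCB): reg=0x17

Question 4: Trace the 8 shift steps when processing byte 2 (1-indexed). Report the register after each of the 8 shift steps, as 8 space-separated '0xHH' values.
After byte 1 (0x92): reg=0xF7
Register before byte 2: 0xF7
After XOR with byte 0xE4: 0x13

Answer: 0x26 0x4C 0x98 0x37 0x6E 0xDC 0xBF 0x79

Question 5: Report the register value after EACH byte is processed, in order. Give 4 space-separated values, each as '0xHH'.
0xF7 0x79 0x17 0x6F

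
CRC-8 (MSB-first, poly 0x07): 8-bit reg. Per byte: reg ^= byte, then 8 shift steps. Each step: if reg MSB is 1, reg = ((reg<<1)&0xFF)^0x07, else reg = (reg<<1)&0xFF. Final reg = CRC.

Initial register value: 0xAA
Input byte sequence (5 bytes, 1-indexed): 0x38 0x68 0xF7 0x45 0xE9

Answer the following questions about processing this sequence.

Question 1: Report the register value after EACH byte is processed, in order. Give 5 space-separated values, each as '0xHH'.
0xF7 0xD4 0xE9 0x4D 0x75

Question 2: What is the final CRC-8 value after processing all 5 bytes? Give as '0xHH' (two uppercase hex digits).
Answer: 0x75

Derivation:
After byte 1 (0x38): reg=0xF7
After byte 2 (0x68): reg=0xD4
After byte 3 (0xF7): reg=0xE9
After byte 4 (0x45): reg=0x4D
After byte 5 (0xE9): reg=0x75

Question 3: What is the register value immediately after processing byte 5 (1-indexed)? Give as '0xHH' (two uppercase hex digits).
After byte 1 (0x38): reg=0xF7
After byte 2 (0x68): reg=0xD4
After byte 3 (0xF7): reg=0xE9
After byte 4 (0x45): reg=0x4D
After byte 5 (0xE9): reg=0x75

Answer: 0x75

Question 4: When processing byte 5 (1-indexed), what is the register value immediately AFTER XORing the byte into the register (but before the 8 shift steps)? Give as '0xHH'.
Answer: 0xA4

Derivation:
Register before byte 5: 0x4D
Byte 5: 0xE9
0x4D XOR 0xE9 = 0xA4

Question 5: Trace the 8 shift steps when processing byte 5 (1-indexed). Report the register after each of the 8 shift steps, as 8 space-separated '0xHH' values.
Answer: 0x4F 0x9E 0x3B 0x76 0xEC 0xDF 0xB9 0x75

Derivation:
After byte 1 (0x38): reg=0xF7
After byte 2 (0x68): reg=0xD4
After byte 3 (0xF7): reg=0xE9
After byte 4 (0x45): reg=0x4D
Register before byte 5: 0x4D
After XOR with byte 0xE9: 0xA4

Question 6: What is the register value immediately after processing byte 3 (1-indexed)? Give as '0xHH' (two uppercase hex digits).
After byte 1 (0x38): reg=0xF7
After byte 2 (0x68): reg=0xD4
After byte 3 (0xF7): reg=0xE9

Answer: 0xE9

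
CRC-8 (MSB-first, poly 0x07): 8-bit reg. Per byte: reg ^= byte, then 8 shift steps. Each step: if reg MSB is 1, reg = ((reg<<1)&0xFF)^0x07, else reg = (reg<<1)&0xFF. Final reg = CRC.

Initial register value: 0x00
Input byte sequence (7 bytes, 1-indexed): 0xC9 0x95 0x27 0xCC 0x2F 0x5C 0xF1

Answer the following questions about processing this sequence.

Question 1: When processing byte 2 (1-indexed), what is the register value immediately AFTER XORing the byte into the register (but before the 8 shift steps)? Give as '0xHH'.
Register before byte 2: 0x71
Byte 2: 0x95
0x71 XOR 0x95 = 0xE4

Answer: 0xE4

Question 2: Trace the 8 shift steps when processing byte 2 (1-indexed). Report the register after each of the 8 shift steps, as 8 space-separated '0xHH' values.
After byte 1 (0xC9): reg=0x71
Register before byte 2: 0x71
After XOR with byte 0x95: 0xE4

Answer: 0xCF 0x99 0x35 0x6A 0xD4 0xAF 0x59 0xB2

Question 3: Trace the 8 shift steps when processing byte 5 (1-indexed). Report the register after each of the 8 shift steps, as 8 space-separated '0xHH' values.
Answer: 0xCD 0x9D 0x3D 0x7A 0xF4 0xEF 0xD9 0xB5

Derivation:
After byte 1 (0xC9): reg=0x71
After byte 2 (0x95): reg=0xB2
After byte 3 (0x27): reg=0xE2
After byte 4 (0xCC): reg=0xCA
Register before byte 5: 0xCA
After XOR with byte 0x2F: 0xE5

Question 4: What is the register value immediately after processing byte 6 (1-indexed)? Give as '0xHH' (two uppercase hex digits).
After byte 1 (0xC9): reg=0x71
After byte 2 (0x95): reg=0xB2
After byte 3 (0x27): reg=0xE2
After byte 4 (0xCC): reg=0xCA
After byte 5 (0x2F): reg=0xB5
After byte 6 (0x5C): reg=0x91

Answer: 0x91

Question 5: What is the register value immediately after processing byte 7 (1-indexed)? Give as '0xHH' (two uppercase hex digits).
Answer: 0x27

Derivation:
After byte 1 (0xC9): reg=0x71
After byte 2 (0x95): reg=0xB2
After byte 3 (0x27): reg=0xE2
After byte 4 (0xCC): reg=0xCA
After byte 5 (0x2F): reg=0xB5
After byte 6 (0x5C): reg=0x91
After byte 7 (0xF1): reg=0x27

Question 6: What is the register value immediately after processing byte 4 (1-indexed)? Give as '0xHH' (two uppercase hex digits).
After byte 1 (0xC9): reg=0x71
After byte 2 (0x95): reg=0xB2
After byte 3 (0x27): reg=0xE2
After byte 4 (0xCC): reg=0xCA

Answer: 0xCA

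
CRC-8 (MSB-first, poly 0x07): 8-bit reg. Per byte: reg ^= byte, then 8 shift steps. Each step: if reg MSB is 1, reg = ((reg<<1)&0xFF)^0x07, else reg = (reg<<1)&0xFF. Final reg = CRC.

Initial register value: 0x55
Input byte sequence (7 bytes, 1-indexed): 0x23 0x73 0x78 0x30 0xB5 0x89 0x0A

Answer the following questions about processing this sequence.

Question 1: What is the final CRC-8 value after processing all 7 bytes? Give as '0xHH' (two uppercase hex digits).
After byte 1 (0x23): reg=0x45
After byte 2 (0x73): reg=0x82
After byte 3 (0x78): reg=0xE8
After byte 4 (0x30): reg=0x06
After byte 5 (0xB5): reg=0x10
After byte 6 (0x89): reg=0xC6
After byte 7 (0x0A): reg=0x6A

Answer: 0x6A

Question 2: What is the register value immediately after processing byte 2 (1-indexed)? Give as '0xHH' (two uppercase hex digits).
After byte 1 (0x23): reg=0x45
After byte 2 (0x73): reg=0x82

Answer: 0x82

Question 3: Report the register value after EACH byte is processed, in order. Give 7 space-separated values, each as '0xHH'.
0x45 0x82 0xE8 0x06 0x10 0xC6 0x6A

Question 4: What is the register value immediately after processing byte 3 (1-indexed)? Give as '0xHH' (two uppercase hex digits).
After byte 1 (0x23): reg=0x45
After byte 2 (0x73): reg=0x82
After byte 3 (0x78): reg=0xE8

Answer: 0xE8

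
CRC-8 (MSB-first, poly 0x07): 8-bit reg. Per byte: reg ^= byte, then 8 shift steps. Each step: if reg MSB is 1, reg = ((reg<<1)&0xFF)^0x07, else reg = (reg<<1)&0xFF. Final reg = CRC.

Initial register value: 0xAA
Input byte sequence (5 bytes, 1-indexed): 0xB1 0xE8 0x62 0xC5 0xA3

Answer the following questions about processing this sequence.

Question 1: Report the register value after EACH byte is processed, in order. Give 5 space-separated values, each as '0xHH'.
0x41 0x56 0x8C 0xF8 0x86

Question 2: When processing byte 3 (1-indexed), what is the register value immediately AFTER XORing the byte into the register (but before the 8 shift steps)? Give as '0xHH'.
Answer: 0x34

Derivation:
Register before byte 3: 0x56
Byte 3: 0x62
0x56 XOR 0x62 = 0x34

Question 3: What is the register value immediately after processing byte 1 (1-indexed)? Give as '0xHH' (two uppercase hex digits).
Answer: 0x41

Derivation:
After byte 1 (0xB1): reg=0x41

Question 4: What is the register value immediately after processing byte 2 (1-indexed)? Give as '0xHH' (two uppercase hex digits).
After byte 1 (0xB1): reg=0x41
After byte 2 (0xE8): reg=0x56

Answer: 0x56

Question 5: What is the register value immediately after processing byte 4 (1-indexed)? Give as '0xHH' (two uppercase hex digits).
After byte 1 (0xB1): reg=0x41
After byte 2 (0xE8): reg=0x56
After byte 3 (0x62): reg=0x8C
After byte 4 (0xC5): reg=0xF8

Answer: 0xF8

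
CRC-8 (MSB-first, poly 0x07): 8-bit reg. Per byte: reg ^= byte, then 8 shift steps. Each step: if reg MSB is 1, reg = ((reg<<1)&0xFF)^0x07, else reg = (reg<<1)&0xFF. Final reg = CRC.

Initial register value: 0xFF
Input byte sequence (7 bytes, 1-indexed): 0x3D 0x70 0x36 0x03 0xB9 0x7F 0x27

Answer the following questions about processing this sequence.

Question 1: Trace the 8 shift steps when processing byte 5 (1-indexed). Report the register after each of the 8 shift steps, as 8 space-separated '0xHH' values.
Answer: 0xAB 0x51 0xA2 0x43 0x86 0x0B 0x16 0x2C

Derivation:
After byte 1 (0x3D): reg=0x40
After byte 2 (0x70): reg=0x90
After byte 3 (0x36): reg=0x7B
After byte 4 (0x03): reg=0x6F
Register before byte 5: 0x6F
After XOR with byte 0xB9: 0xD6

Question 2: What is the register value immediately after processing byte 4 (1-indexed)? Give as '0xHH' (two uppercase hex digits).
After byte 1 (0x3D): reg=0x40
After byte 2 (0x70): reg=0x90
After byte 3 (0x36): reg=0x7B
After byte 4 (0x03): reg=0x6F

Answer: 0x6F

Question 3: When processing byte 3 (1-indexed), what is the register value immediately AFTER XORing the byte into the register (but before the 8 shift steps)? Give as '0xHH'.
Answer: 0xA6

Derivation:
Register before byte 3: 0x90
Byte 3: 0x36
0x90 XOR 0x36 = 0xA6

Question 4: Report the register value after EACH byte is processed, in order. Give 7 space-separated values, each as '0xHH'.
0x40 0x90 0x7B 0x6F 0x2C 0xBE 0xC6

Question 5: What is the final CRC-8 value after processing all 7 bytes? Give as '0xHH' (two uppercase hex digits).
After byte 1 (0x3D): reg=0x40
After byte 2 (0x70): reg=0x90
After byte 3 (0x36): reg=0x7B
After byte 4 (0x03): reg=0x6F
After byte 5 (0xB9): reg=0x2C
After byte 6 (0x7F): reg=0xBE
After byte 7 (0x27): reg=0xC6

Answer: 0xC6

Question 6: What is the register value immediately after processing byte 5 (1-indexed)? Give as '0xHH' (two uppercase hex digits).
Answer: 0x2C

Derivation:
After byte 1 (0x3D): reg=0x40
After byte 2 (0x70): reg=0x90
After byte 3 (0x36): reg=0x7B
After byte 4 (0x03): reg=0x6F
After byte 5 (0xB9): reg=0x2C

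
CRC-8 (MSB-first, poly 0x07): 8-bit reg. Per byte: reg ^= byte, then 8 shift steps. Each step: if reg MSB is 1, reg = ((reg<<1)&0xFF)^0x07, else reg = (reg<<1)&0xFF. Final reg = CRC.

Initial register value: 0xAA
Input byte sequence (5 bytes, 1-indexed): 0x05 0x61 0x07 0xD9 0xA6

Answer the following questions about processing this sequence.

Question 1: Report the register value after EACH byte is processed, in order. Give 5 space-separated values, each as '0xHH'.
0x44 0xFB 0xFA 0xE9 0xEA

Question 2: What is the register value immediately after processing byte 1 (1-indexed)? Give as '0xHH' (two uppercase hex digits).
After byte 1 (0x05): reg=0x44

Answer: 0x44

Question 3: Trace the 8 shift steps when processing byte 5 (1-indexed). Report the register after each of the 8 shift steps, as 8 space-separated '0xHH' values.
After byte 1 (0x05): reg=0x44
After byte 2 (0x61): reg=0xFB
After byte 3 (0x07): reg=0xFA
After byte 4 (0xD9): reg=0xE9
Register before byte 5: 0xE9
After XOR with byte 0xA6: 0x4F

Answer: 0x9E 0x3B 0x76 0xEC 0xDF 0xB9 0x75 0xEA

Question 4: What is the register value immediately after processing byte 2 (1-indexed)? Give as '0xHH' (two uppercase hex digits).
After byte 1 (0x05): reg=0x44
After byte 2 (0x61): reg=0xFB

Answer: 0xFB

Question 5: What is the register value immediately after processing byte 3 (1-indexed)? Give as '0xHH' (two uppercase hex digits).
After byte 1 (0x05): reg=0x44
After byte 2 (0x61): reg=0xFB
After byte 3 (0x07): reg=0xFA

Answer: 0xFA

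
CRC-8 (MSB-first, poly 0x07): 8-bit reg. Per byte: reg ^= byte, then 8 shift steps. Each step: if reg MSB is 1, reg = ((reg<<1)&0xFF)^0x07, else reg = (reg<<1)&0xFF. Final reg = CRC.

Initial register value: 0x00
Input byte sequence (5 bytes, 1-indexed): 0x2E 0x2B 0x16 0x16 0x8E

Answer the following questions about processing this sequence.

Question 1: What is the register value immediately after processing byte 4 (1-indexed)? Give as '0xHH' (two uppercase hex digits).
Answer: 0xEE

Derivation:
After byte 1 (0x2E): reg=0xCA
After byte 2 (0x2B): reg=0xA9
After byte 3 (0x16): reg=0x34
After byte 4 (0x16): reg=0xEE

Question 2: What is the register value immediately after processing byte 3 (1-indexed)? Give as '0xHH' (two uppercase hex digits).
Answer: 0x34

Derivation:
After byte 1 (0x2E): reg=0xCA
After byte 2 (0x2B): reg=0xA9
After byte 3 (0x16): reg=0x34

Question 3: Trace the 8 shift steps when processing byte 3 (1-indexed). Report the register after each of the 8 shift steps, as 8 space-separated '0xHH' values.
After byte 1 (0x2E): reg=0xCA
After byte 2 (0x2B): reg=0xA9
Register before byte 3: 0xA9
After XOR with byte 0x16: 0xBF

Answer: 0x79 0xF2 0xE3 0xC1 0x85 0x0D 0x1A 0x34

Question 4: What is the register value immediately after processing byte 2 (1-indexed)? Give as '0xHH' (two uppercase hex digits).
Answer: 0xA9

Derivation:
After byte 1 (0x2E): reg=0xCA
After byte 2 (0x2B): reg=0xA9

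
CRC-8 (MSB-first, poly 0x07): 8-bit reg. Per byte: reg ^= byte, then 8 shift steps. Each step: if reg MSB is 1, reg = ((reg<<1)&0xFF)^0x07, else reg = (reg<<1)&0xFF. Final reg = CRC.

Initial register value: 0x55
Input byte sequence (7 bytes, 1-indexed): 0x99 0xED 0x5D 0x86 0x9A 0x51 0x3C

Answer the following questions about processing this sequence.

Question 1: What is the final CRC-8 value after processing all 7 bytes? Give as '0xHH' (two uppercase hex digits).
Answer: 0xFB

Derivation:
After byte 1 (0x99): reg=0x6A
After byte 2 (0xED): reg=0x9C
After byte 3 (0x5D): reg=0x49
After byte 4 (0x86): reg=0x63
After byte 5 (0x9A): reg=0xE1
After byte 6 (0x51): reg=0x19
After byte 7 (0x3C): reg=0xFB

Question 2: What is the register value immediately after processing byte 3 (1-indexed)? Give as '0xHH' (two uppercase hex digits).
After byte 1 (0x99): reg=0x6A
After byte 2 (0xED): reg=0x9C
After byte 3 (0x5D): reg=0x49

Answer: 0x49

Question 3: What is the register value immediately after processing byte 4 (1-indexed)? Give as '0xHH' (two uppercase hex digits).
Answer: 0x63

Derivation:
After byte 1 (0x99): reg=0x6A
After byte 2 (0xED): reg=0x9C
After byte 3 (0x5D): reg=0x49
After byte 4 (0x86): reg=0x63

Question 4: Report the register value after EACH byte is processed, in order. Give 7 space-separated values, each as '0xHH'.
0x6A 0x9C 0x49 0x63 0xE1 0x19 0xFB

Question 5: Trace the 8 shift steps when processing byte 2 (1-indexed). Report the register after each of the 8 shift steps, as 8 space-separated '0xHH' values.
After byte 1 (0x99): reg=0x6A
Register before byte 2: 0x6A
After XOR with byte 0xED: 0x87

Answer: 0x09 0x12 0x24 0x48 0x90 0x27 0x4E 0x9C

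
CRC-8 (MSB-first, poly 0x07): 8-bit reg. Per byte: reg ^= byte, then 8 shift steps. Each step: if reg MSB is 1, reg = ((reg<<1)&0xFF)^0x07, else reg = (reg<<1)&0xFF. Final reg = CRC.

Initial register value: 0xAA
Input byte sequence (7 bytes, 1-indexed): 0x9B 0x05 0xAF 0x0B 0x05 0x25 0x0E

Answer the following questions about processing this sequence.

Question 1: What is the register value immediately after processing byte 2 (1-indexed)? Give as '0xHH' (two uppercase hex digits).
Answer: 0xF7

Derivation:
After byte 1 (0x9B): reg=0x97
After byte 2 (0x05): reg=0xF7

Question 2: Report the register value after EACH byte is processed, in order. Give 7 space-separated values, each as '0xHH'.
0x97 0xF7 0x8F 0x95 0xF9 0x1A 0x6C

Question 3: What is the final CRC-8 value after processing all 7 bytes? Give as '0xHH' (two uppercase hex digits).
After byte 1 (0x9B): reg=0x97
After byte 2 (0x05): reg=0xF7
After byte 3 (0xAF): reg=0x8F
After byte 4 (0x0B): reg=0x95
After byte 5 (0x05): reg=0xF9
After byte 6 (0x25): reg=0x1A
After byte 7 (0x0E): reg=0x6C

Answer: 0x6C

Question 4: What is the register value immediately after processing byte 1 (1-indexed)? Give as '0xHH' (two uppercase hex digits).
Answer: 0x97

Derivation:
After byte 1 (0x9B): reg=0x97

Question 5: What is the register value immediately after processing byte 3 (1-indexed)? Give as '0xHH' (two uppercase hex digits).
Answer: 0x8F

Derivation:
After byte 1 (0x9B): reg=0x97
After byte 2 (0x05): reg=0xF7
After byte 3 (0xAF): reg=0x8F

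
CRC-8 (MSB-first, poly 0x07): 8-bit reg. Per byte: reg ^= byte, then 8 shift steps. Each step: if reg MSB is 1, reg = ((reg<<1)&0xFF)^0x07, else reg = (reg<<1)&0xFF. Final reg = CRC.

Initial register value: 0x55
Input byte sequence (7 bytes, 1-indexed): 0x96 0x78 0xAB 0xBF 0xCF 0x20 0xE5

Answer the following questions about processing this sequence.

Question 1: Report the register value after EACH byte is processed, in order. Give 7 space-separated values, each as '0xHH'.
0x47 0xBD 0x62 0x1D 0x30 0x70 0xE2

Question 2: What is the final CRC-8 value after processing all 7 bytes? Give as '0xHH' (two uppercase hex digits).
Answer: 0xE2

Derivation:
After byte 1 (0x96): reg=0x47
After byte 2 (0x78): reg=0xBD
After byte 3 (0xAB): reg=0x62
After byte 4 (0xBF): reg=0x1D
After byte 5 (0xCF): reg=0x30
After byte 6 (0x20): reg=0x70
After byte 7 (0xE5): reg=0xE2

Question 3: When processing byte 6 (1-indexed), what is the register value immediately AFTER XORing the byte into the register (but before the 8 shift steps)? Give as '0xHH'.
Register before byte 6: 0x30
Byte 6: 0x20
0x30 XOR 0x20 = 0x10

Answer: 0x10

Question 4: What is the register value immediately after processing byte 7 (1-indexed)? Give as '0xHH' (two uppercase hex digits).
Answer: 0xE2

Derivation:
After byte 1 (0x96): reg=0x47
After byte 2 (0x78): reg=0xBD
After byte 3 (0xAB): reg=0x62
After byte 4 (0xBF): reg=0x1D
After byte 5 (0xCF): reg=0x30
After byte 6 (0x20): reg=0x70
After byte 7 (0xE5): reg=0xE2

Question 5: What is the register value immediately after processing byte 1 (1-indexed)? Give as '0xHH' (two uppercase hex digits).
Answer: 0x47

Derivation:
After byte 1 (0x96): reg=0x47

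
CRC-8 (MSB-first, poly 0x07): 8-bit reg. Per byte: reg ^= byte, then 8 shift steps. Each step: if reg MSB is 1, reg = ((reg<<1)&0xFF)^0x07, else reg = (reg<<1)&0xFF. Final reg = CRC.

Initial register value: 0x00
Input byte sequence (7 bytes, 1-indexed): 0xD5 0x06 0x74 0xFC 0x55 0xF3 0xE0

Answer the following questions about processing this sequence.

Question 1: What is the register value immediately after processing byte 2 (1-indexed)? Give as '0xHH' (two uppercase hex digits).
After byte 1 (0xD5): reg=0x25
After byte 2 (0x06): reg=0xE9

Answer: 0xE9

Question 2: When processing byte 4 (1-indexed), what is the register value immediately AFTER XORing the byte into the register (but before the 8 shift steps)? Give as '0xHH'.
Register before byte 4: 0xDA
Byte 4: 0xFC
0xDA XOR 0xFC = 0x26

Answer: 0x26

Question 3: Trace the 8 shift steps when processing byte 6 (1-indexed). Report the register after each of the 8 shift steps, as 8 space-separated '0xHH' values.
After byte 1 (0xD5): reg=0x25
After byte 2 (0x06): reg=0xE9
After byte 3 (0x74): reg=0xDA
After byte 4 (0xFC): reg=0xF2
After byte 5 (0x55): reg=0x7C
Register before byte 6: 0x7C
After XOR with byte 0xF3: 0x8F

Answer: 0x19 0x32 0x64 0xC8 0x97 0x29 0x52 0xA4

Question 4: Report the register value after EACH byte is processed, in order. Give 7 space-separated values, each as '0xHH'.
0x25 0xE9 0xDA 0xF2 0x7C 0xA4 0xDB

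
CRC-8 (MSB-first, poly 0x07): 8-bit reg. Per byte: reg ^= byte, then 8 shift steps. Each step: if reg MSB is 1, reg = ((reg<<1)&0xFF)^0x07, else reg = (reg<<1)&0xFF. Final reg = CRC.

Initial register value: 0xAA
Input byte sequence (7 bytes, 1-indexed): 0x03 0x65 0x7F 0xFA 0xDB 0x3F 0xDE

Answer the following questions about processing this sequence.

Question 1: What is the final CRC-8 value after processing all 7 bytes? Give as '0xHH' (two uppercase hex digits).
Answer: 0x02

Derivation:
After byte 1 (0x03): reg=0x56
After byte 2 (0x65): reg=0x99
After byte 3 (0x7F): reg=0xBC
After byte 4 (0xFA): reg=0xD5
After byte 5 (0xDB): reg=0x2A
After byte 6 (0x3F): reg=0x6B
After byte 7 (0xDE): reg=0x02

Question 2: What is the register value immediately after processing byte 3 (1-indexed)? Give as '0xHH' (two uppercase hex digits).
Answer: 0xBC

Derivation:
After byte 1 (0x03): reg=0x56
After byte 2 (0x65): reg=0x99
After byte 3 (0x7F): reg=0xBC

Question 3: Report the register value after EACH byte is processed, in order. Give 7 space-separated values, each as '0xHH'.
0x56 0x99 0xBC 0xD5 0x2A 0x6B 0x02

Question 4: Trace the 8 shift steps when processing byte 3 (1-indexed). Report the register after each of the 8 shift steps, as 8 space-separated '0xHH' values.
Answer: 0xCB 0x91 0x25 0x4A 0x94 0x2F 0x5E 0xBC

Derivation:
After byte 1 (0x03): reg=0x56
After byte 2 (0x65): reg=0x99
Register before byte 3: 0x99
After XOR with byte 0x7F: 0xE6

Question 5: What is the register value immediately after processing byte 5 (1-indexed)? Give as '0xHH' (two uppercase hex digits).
Answer: 0x2A

Derivation:
After byte 1 (0x03): reg=0x56
After byte 2 (0x65): reg=0x99
After byte 3 (0x7F): reg=0xBC
After byte 4 (0xFA): reg=0xD5
After byte 5 (0xDB): reg=0x2A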